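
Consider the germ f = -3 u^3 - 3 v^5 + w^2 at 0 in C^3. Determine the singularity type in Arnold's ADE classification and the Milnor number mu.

Type E_{8}, Milnor number mu = 8.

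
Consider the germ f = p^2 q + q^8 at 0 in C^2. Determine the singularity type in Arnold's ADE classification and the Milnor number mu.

The Hessian of f at 0 has rank 0. Corank 2; j^3 = p^2*q has shape L^2 M (L != M), so D-series; mu = 9 gives D_9.

Type D_9, Milnor number mu = 9.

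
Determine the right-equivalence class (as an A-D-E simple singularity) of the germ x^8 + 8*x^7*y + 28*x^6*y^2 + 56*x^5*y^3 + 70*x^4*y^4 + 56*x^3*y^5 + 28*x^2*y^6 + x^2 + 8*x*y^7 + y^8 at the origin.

A7

The Hessian of f at 0 has rank 1. Corank 1: A-series; mu = 7 gives A_7.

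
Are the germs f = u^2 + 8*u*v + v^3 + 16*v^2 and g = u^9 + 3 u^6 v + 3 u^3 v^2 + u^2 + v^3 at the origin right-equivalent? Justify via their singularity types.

The Hessian of f at 0 has rank 1. Corank 1: A-series; mu = 2 gives A_2. The Hessian of g at 0 has rank 1. Corank 1: A-series; mu = 2 gives A_2. Both have type A_2, hence right-equivalent.

Yes.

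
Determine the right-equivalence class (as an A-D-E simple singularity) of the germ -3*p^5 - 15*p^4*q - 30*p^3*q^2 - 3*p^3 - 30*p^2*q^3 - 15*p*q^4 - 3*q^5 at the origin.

E8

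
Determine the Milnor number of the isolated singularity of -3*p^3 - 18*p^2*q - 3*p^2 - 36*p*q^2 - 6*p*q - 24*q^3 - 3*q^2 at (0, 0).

The Hessian of f at 0 is [[-6, -6], [-6, -6]] with rank 1, so corank 1. A Groebner basis of the Jacobian ideal J(f) in C{p,q} is {q^2, p + q}; counting standard monomials gives mu = 2. Corank 1: A-series; mu = 2 gives A_2.

2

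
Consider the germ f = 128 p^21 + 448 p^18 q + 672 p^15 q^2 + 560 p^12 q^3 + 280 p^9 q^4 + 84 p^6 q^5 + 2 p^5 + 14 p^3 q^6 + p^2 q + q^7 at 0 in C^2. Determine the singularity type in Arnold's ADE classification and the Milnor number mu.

Type D8, Milnor number mu = 8.

The Hessian of f at 0 is [[0, 0], [0, 0]] with rank 0, so corank 2. A Groebner basis of the Jacobian ideal J(f) in C{p,q} is {p^2/7 + q^6, p^3, p*q}; counting standard monomials gives mu = 8. Corank 2; j^3 = p^2*q has shape L^2 M (L != M), so D-series; mu = 8 gives D_8.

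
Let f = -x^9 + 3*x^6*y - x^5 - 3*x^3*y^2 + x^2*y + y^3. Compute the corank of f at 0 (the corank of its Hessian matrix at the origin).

2

The Hessian at 0 is [[0, 0], [0, 0]] of rank 0; hence corank 2.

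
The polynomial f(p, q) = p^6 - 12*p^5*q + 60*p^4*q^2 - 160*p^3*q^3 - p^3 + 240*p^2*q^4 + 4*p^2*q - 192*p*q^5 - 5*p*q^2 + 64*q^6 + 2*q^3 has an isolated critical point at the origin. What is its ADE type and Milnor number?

Type D_{7}, Milnor number mu = 7.

The Hessian of f at 0 has rank 0. Corank 2; j^3 = -(p - 2*q)*(p - q)^2 has shape L^2 M (L != M), so D-series; mu = 7 gives D_7.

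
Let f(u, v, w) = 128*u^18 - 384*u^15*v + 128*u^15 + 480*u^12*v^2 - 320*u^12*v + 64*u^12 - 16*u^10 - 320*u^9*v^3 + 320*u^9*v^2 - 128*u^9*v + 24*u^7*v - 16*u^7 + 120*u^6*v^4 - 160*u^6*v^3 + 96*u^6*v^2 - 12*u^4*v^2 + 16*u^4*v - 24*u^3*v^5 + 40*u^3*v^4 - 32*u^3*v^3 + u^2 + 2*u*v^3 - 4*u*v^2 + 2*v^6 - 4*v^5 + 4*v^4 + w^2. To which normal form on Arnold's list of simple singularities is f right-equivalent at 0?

A_{5}

The Hessian of f at 0 has rank 2. Corank 1: A-series; mu = 5 gives A_5.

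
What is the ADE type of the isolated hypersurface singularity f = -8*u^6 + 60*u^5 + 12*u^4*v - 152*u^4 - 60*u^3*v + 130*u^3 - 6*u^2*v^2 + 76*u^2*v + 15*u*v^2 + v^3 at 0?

The Hessian of f at 0 is [[0, 0], [0, 0]] with rank 0, so corank 2. A Groebner basis of the Jacobian ideal J(f) in C{u,v} is {v^3, u^2 - 3*v^2/74, u*v + 15*v^2/74}; counting standard monomials gives mu = 4. Corank 2; j^3 = (5*u + v)*(26*u^2 + 10*u*v + v^2) splits into three distinct lines over C (the quadratic factor has nonzero discriminant), so D_4.

D_{4}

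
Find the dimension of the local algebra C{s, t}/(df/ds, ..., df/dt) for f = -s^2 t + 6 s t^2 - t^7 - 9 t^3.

The Hessian of f at 0 is [[0, 0], [0, 0]] with rank 0, so corank 2. A Groebner basis of the Jacobian ideal J(f) in C{s,t} is {s^2/7 + t^6 - 9*t^2/7, s^3 - 27*t^3, s*t - 3*t^2}; counting standard monomials gives mu = 8. Corank 2; j^3 = -t*(s - 3*t)^2 has shape L^2 M (L != M), so D-series; mu = 8 gives D_8.

8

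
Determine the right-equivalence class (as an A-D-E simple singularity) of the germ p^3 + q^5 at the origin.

E_8

The Hessian of f at 0 has rank 0. Corank 2; j^3 = p^3 is a perfect cube, so E-series; the 5-jet and mu = 8 give E_8.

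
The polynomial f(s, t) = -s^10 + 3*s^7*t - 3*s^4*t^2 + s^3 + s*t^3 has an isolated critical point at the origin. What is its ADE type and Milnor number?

Type E_7, Milnor number mu = 7.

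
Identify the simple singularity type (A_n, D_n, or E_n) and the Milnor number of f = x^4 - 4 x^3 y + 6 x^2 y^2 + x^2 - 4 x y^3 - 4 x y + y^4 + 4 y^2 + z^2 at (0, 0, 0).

Type A_{3}, Milnor number mu = 3.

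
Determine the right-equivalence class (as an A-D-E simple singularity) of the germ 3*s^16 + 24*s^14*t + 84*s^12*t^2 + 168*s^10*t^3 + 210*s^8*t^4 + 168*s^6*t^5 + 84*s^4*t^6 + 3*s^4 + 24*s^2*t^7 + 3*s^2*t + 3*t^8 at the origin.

D9

The Hessian of f at 0 is [[0, 0], [0, 0]] with rank 0, so corank 2. A Groebner basis of the Jacobian ideal J(f) in C{s,t} is {s^2/8 + t^7, s^3, s*t}; counting standard monomials gives mu = 9. Corank 2; j^3 = 3*s^2*t has shape L^2 M (L != M), so D-series; mu = 9 gives D_9.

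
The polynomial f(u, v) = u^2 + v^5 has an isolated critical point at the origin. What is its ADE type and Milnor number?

The Hessian of f at 0 is [[2, 0], [0, 0]] with rank 1, so corank 1. A Groebner basis of the Jacobian ideal J(f) in C{u,v} is {v^4, u}; counting standard monomials gives mu = 4. Corank 1: A-series; mu = 4 gives A_4.

Type A_4, Milnor number mu = 4.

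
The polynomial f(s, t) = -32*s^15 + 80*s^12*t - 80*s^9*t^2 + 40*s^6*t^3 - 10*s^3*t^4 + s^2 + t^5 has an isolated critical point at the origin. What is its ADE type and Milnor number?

Type A_{4}, Milnor number mu = 4.

The Hessian of f at 0 has rank 1. Corank 1: A-series; mu = 4 gives A_4.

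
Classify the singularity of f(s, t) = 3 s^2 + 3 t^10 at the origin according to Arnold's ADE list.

A_9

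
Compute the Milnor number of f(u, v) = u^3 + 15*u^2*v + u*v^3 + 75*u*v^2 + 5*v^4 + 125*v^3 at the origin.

7

The Hessian of f at 0 is [[0, 0], [0, 0]] with rank 0, so corank 2. A Groebner basis of the Jacobian ideal J(f) in C{u,v} is {u^3 + 15*u^2*v + 750*u^2 + 7500*u*v + 18750*v^2, -15*u^2 + u*v^2 - 150*u*v - 375*v^2, 3*u^2 + 30*u*v + v^3 + 75*v^2}; counting standard monomials gives mu = 7. Corank 2; j^3 = (u + 5*v)^3 is a perfect cube, so E-series; the 4-jet and mu = 7 give E_7.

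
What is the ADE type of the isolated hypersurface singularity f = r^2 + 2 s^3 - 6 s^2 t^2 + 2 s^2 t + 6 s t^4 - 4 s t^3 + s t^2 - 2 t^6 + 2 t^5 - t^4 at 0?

D_4

The Hessian of f at 0 has rank 1. Corank 2; j^3 = s*(2*s^2 + 2*s*t + t^2) splits into three distinct lines over C (the quadratic factor has nonzero discriminant), so D_4.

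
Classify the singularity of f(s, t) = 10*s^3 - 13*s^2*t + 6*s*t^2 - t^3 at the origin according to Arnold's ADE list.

D4

The Hessian of f at 0 is [[0, 0], [0, 0]] with rank 0, so corank 2. A Groebner basis of the Jacobian ideal J(f) in C{s,t} is {t^3, s^2 - 3*t^2/11, s*t - 6*t^2/11}; counting standard monomials gives mu = 4. Corank 2; j^3 = (2*s - t)*(5*s^2 - 4*s*t + t^2) splits into three distinct lines over C (the quadratic factor has nonzero discriminant), so D_4.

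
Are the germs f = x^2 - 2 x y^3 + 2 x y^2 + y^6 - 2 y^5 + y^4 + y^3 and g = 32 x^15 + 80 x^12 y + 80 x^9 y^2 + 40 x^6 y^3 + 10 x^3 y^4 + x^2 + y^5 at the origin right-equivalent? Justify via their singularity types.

No.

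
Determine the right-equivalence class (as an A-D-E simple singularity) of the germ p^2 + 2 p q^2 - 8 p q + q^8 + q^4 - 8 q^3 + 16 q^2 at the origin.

A_{7}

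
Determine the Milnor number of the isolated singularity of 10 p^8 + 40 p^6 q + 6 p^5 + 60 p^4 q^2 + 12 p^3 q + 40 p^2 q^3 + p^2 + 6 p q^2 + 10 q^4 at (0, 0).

The Hessian of f at 0 is [[2, 0], [0, 0]] with rank 1, so corank 1. A Groebner basis of the Jacobian ideal J(f) in C{p,q} is {p^2, p*q, p/3 + q^2}; counting standard monomials gives mu = 3. Corank 1: A-series; mu = 3 gives A_3.

3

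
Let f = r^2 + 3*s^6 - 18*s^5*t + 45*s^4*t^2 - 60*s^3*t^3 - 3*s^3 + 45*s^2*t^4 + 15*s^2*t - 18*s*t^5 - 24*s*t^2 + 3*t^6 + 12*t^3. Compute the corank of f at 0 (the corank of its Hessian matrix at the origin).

2

The Hessian at 0 is [[0, 0, 0], [0, 0, 0], [0, 0, 2]] of rank 1; hence corank 2.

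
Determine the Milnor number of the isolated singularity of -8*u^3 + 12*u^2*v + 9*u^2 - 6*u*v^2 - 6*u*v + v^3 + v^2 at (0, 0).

2

The Hessian of f at 0 has rank 1. Corank 1: A-series; mu = 2 gives A_2.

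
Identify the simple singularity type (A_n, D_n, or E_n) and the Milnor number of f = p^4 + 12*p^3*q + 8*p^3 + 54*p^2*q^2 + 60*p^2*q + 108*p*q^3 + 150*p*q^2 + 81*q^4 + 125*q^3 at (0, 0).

The Hessian of f at 0 has rank 0. Corank 2; j^3 = (2*p + 5*q)^3 is a perfect cube, so E-series; the 4-jet and mu = 6 give E_6.

Type E6, Milnor number mu = 6.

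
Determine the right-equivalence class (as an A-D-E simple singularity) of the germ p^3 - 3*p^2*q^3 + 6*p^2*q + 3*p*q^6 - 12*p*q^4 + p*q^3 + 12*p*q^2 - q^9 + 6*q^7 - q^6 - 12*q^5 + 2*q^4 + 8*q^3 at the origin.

E7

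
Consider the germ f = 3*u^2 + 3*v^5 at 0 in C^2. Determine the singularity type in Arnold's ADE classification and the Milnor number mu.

The Hessian of f at 0 has rank 1. Corank 1: A-series; mu = 4 gives A_4.

Type A_{4}, Milnor number mu = 4.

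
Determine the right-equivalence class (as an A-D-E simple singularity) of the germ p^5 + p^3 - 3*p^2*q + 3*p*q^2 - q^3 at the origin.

E_{8}

The Hessian of f at 0 has rank 0. Corank 2; j^3 = (p - q)^3 is a perfect cube, so E-series; the 5-jet and mu = 8 give E_8.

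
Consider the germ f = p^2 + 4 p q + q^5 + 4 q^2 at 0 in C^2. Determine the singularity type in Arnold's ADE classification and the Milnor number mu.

Type A4, Milnor number mu = 4.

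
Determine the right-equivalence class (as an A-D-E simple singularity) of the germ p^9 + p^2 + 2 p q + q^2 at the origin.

The Hessian of f at 0 has rank 1. Corank 1: A-series; mu = 8 gives A_8.

A_8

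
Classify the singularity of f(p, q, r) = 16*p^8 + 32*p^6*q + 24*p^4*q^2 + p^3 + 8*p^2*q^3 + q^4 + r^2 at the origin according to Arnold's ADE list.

E_6

The Hessian of f at 0 has rank 1. Corank 2; j^3 = p^3 is a perfect cube, so E-series; the 4-jet and mu = 6 give E_6.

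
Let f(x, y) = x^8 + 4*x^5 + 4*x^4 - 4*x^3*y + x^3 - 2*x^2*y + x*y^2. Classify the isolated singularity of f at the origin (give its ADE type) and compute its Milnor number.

The Hessian of f at 0 has rank 0. Corank 2; j^3 = x*(x - y)^2 has shape L^2 M (L != M), so D-series; mu = 9 gives D_9.

Type D_9, Milnor number mu = 9.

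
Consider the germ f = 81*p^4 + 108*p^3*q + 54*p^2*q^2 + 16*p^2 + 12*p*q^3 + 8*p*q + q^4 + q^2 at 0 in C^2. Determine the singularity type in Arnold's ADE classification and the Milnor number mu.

Type A_3, Milnor number mu = 3.

The Hessian of f at 0 has rank 1. Corank 1: A-series; mu = 3 gives A_3.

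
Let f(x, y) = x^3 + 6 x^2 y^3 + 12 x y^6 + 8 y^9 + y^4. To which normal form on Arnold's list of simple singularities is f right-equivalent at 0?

E_6

The Hessian of f at 0 is [[0, 0], [0, 0]] with rank 0, so corank 2. A Groebner basis of the Jacobian ideal J(f) in C{x,y} is {y^3, x^2}; counting standard monomials gives mu = 6. Corank 2; j^3 = x^3 is a perfect cube, so E-series; the 4-jet and mu = 6 give E_6.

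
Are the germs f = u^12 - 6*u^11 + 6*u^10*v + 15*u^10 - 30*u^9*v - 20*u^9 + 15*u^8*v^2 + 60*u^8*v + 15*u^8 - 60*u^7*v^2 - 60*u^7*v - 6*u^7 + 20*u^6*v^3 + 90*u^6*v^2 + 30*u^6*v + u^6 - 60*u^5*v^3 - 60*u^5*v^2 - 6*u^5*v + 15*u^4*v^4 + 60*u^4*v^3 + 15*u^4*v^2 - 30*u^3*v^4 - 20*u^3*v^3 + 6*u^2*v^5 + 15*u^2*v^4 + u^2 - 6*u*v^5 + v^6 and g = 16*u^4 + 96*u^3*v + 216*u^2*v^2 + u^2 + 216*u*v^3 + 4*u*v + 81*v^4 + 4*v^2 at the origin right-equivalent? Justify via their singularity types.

The Hessian of f at 0 has rank 1. Corank 1: A-series; mu = 5 gives A_5. The Hessian of g at 0 has rank 1. Corank 1: A-series; mu = 3 gives A_3. f is A_5 but g is A_3, hence not right-equivalent.

No.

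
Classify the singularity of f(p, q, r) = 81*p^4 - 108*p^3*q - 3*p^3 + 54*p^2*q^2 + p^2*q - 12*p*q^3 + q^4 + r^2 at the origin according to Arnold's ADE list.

The Hessian of f at 0 has rank 1. Corank 2; j^3 = -p^2*(3*p - q) has shape L^2 M (L != M), so D-series; mu = 5 gives D_5.

D5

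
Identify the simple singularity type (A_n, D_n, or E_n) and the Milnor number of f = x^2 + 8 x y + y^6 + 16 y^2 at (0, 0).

Type A5, Milnor number mu = 5.

The Hessian of f at 0 has rank 1. Corank 1: A-series; mu = 5 gives A_5.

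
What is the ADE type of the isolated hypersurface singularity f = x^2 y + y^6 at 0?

The Hessian of f at 0 has rank 0. Corank 2; j^3 = x^2*y has shape L^2 M (L != M), so D-series; mu = 7 gives D_7.

D7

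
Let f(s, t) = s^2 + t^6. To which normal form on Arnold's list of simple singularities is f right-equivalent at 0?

A_{5}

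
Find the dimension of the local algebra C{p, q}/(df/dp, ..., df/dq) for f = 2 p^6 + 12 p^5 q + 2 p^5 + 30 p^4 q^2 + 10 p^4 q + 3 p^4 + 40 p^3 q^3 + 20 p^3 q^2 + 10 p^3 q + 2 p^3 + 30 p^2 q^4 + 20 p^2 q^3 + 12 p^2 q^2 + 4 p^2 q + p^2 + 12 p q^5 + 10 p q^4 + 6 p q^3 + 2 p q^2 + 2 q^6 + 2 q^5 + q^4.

The Hessian of f at 0 is [[2, 0], [0, 0]] with rank 1, so corank 1. A Groebner basis of the Jacobian ideal J(f) in C{p,q} is {p*q^2 + p*q + p + q^2, -p + q^3 - q^2, p^2 - p*q - p - q^2}; counting standard monomials gives mu = 5. Corank 1: A-series; mu = 5 gives A_5.

5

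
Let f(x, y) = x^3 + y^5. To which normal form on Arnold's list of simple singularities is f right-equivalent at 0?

The Hessian of f at 0 has rank 0. Corank 2; j^3 = x^3 is a perfect cube, so E-series; the 5-jet and mu = 8 give E_8.

E_{8}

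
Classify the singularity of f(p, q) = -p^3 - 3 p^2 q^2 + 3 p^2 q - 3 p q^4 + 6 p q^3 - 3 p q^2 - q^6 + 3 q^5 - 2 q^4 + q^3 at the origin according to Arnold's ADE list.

E_6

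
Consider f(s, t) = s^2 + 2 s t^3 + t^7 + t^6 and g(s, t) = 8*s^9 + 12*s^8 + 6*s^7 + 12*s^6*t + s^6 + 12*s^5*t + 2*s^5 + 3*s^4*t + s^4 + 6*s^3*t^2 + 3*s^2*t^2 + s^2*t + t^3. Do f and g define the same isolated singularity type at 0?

No.

The Hessian of f at 0 is [[2, 0], [0, 0]] with rank 1, so corank 1. A Groebner basis of the Jacobian ideal J(f) in C{s,t} is {s + t^3, s^2}; counting standard monomials gives mu = 6. Corank 1: A-series; mu = 6 gives A_6. The Hessian of g at 0 is [[0, 0], [0, 0]] with rank 0, so corank 2. A Groebner basis of the Jacobian ideal J(g) in C{s,t} is {t^3, s^2 + 3*t^2, s*t}; counting standard monomials gives mu = 4. Corank 2; j^3 = t*(s^2 + t^2) splits into three distinct lines over C (the quadratic factor has nonzero discriminant), so D_4. f is A_6 but g is D_4, hence not right-equivalent.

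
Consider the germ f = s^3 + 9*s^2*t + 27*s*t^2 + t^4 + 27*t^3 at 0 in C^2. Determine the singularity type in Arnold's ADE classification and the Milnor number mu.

Type E_{6}, Milnor number mu = 6.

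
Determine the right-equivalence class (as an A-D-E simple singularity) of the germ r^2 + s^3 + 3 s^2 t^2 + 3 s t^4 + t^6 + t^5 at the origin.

E_8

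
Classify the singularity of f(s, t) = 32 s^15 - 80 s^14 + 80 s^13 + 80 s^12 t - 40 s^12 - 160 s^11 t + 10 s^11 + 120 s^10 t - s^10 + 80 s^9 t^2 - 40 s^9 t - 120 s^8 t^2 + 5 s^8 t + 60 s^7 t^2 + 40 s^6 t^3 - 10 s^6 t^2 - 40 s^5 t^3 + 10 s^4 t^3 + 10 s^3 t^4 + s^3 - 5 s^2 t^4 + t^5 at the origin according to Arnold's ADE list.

The Hessian of f at 0 has rank 0. Corank 2; j^3 = s^3 is a perfect cube, so E-series; the 5-jet and mu = 8 give E_8.

E8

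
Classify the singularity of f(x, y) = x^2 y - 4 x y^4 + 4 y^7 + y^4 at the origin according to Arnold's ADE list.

D_5

The Hessian of f at 0 is [[0, 0], [0, 0]] with rank 0, so corank 2. A Groebner basis of the Jacobian ideal J(f) in C{x,y} is {x^3, x^2/4 + y^3, x*y}; counting standard monomials gives mu = 5. Corank 2; j^3 = x^2*y has shape L^2 M (L != M), so D-series; mu = 5 gives D_5.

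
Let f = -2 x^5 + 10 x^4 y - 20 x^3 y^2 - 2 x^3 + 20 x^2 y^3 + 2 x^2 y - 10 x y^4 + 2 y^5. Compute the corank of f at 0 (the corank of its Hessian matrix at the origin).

The Hessian at 0 is [[0, 0], [0, 0]] of rank 0; hence corank 2.

2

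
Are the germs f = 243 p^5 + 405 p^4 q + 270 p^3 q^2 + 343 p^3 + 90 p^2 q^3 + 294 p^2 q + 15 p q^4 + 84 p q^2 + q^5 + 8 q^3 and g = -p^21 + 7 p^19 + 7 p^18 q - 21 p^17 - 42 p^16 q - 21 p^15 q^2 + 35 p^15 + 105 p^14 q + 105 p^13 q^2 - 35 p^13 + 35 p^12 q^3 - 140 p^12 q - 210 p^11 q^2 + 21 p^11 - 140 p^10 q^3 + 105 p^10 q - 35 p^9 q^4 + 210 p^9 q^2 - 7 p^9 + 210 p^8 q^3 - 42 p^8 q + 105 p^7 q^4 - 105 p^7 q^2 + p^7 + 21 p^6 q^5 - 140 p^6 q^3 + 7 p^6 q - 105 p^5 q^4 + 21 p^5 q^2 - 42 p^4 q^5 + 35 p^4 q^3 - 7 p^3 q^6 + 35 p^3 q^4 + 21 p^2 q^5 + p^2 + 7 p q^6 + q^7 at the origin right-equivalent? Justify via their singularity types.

The Hessian of f at 0 has rank 0. Corank 2; j^3 = (7*p + 2*q)^3 is a perfect cube, so E-series; the 5-jet and mu = 8 give E_8. The Hessian of g at 0 has rank 1. Corank 1: A-series; mu = 6 gives A_6. f is E_8 but g is A_6, hence not right-equivalent.

No.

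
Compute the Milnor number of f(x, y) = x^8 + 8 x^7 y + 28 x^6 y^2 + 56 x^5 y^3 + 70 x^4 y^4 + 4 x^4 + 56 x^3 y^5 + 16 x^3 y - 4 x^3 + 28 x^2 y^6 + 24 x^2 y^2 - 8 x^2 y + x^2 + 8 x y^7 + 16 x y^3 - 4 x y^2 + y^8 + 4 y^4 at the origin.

7

The Hessian of f at 0 is [[2, 0], [0, 0]] with rank 1, so corank 1. A Groebner basis of the Jacobian ideal J(f) in C{x,y} is {x*y^3 + 4*x*y^2 - 9*x*y/4 + x/4 + 5*y^3/2 - y^2/2, -7*x*y^2 + 7*x*y/2 - 3*x/8 + y^4 - 4*y^3 + 3*y^2/4, x^2 + 2*x*y - x/2 + y^2}; counting standard monomials gives mu = 7. Corank 1: A-series; mu = 7 gives A_7.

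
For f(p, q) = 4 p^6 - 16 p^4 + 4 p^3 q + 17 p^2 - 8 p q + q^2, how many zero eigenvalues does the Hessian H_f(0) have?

0

Hessian at 0 has rank 2.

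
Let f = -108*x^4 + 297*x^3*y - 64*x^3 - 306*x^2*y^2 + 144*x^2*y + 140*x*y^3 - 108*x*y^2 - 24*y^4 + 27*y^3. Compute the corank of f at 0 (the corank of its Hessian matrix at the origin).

2

Hessian at 0 has rank 0.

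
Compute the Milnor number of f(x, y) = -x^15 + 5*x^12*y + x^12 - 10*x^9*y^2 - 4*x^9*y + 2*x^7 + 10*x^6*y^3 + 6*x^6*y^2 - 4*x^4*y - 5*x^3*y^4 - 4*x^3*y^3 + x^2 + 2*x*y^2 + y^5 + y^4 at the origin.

4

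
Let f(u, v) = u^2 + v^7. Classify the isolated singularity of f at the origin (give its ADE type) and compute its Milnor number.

The Hessian of f at 0 has rank 1. Corank 1: A-series; mu = 6 gives A_6.

Type A6, Milnor number mu = 6.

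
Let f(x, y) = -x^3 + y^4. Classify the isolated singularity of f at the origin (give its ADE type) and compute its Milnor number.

Type E_6, Milnor number mu = 6.

The Hessian of f at 0 has rank 0. Corank 2; j^3 = -x^3 is a perfect cube, so E-series; the 4-jet and mu = 6 give E_6.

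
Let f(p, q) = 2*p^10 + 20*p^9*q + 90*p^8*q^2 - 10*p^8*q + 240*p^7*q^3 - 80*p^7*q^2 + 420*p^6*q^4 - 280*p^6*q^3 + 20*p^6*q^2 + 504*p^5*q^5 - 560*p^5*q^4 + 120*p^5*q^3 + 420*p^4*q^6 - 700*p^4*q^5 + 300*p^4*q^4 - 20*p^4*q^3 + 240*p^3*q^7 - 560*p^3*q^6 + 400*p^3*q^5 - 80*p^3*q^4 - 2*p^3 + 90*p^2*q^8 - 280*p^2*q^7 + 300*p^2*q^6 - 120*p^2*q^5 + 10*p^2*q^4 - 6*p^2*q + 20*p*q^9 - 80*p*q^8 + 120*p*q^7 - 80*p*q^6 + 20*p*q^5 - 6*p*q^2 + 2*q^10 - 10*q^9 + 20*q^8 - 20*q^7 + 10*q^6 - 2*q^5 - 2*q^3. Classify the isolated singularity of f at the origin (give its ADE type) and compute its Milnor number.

The Hessian of f at 0 is [[0, 0], [0, 0]] with rank 0, so corank 2. A Groebner basis of the Jacobian ideal J(f) in C{p,q} is {q^4, p^2 + 2*p*q + q^2}; counting standard monomials gives mu = 8. Corank 2; j^3 = -2*(p + q)^3 is a perfect cube, so E-series; the 5-jet and mu = 8 give E_8.

Type E_{8}, Milnor number mu = 8.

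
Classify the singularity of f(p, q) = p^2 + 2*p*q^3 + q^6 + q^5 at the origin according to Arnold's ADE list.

A_{4}

The Hessian of f at 0 has rank 1. Corank 1: A-series; mu = 4 gives A_4.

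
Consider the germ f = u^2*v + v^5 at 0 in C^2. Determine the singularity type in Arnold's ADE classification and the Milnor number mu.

The Hessian of f at 0 is [[0, 0], [0, 0]] with rank 0, so corank 2. A Groebner basis of the Jacobian ideal J(f) in C{u,v} is {u^2/5 + v^4, u^3, u*v}; counting standard monomials gives mu = 6. Corank 2; j^3 = u^2*v has shape L^2 M (L != M), so D-series; mu = 6 gives D_6.

Type D_{6}, Milnor number mu = 6.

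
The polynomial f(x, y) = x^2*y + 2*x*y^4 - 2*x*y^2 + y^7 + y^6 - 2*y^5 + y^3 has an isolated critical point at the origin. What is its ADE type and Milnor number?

The Hessian of f at 0 is [[0, 0], [0, 0]] with rank 0, so corank 2. A Groebner basis of the Jacobian ideal J(f) in C{x,y} is {x*y + y^4 - y^2, x^3 - x^2/2 + x*y - y^3 - y^2/2, x^2*y - x^2/3 + 2*x*y/3 - y^3 - y^2/3, -x^2/6 + x*y^2 + x*y/3 - y^3 - y^2/6}; counting standard monomials gives mu = 7. Corank 2; j^3 = y*(x - y)^2 has shape L^2 M (L != M), so D-series; mu = 7 gives D_7.

Type D7, Milnor number mu = 7.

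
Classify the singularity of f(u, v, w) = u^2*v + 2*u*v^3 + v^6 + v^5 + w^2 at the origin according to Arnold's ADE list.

The Hessian of f at 0 has rank 1. Corank 2; j^3 = u^2*v has shape L^2 M (L != M), so D-series; mu = 7 gives D_7.

D_7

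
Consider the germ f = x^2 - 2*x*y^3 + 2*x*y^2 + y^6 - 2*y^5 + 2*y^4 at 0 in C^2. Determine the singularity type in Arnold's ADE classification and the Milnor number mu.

Type A_3, Milnor number mu = 3.

The Hessian of f at 0 is [[2, 0], [0, 0]] with rank 1, so corank 1. A Groebner basis of the Jacobian ideal J(f) in C{x,y} is {x^2, x*y, x + y^2}; counting standard monomials gives mu = 3. Corank 1: A-series; mu = 3 gives A_3.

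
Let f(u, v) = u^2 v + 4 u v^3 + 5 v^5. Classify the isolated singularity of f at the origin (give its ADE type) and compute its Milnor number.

Type D_6, Milnor number mu = 6.

The Hessian of f at 0 has rank 0. Corank 2; j^3 = u^2*v has shape L^2 M (L != M), so D-series; mu = 6 gives D_6.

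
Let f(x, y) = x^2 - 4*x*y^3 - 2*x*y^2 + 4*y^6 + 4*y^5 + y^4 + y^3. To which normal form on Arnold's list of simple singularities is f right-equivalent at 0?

A_2

The Hessian of f at 0 has rank 1. Corank 1: A-series; mu = 2 gives A_2.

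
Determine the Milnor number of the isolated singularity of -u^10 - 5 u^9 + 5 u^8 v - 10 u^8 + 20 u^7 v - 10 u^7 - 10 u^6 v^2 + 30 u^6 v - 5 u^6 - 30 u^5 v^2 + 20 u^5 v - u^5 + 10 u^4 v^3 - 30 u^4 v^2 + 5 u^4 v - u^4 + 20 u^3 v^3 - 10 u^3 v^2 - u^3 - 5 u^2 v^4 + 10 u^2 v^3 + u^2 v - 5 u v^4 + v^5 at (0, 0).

The Hessian of f at 0 has rank 0. Corank 2; j^3 = -u^2*(u - v) has shape L^2 M (L != M), so D-series; mu = 6 gives D_6.

6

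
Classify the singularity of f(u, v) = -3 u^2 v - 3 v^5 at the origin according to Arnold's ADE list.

The Hessian of f at 0 is [[0, 0], [0, 0]] with rank 0, so corank 2. A Groebner basis of the Jacobian ideal J(f) in C{u,v} is {u^2/5 + v^4, u^3, u*v}; counting standard monomials gives mu = 6. Corank 2; j^3 = -3*u^2*v has shape L^2 M (L != M), so D-series; mu = 6 gives D_6.

D_{6}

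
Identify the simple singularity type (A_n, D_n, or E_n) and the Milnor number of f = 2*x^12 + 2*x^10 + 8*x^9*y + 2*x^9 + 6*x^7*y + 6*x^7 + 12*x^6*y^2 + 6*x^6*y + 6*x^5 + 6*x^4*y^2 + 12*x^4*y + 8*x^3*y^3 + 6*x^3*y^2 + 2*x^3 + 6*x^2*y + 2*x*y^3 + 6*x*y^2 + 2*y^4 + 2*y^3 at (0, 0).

Type E7, Milnor number mu = 7.

The Hessian of f at 0 is [[0, 0], [0, 0]] with rank 0, so corank 2. A Groebner basis of the Jacobian ideal J(f) in C{x,y} is {x^3 + 3*x^2*y + 6*x^2 + 12*x*y + 6*y^2, -3*x^2 + x*y^2 - 6*x*y - 3*y^2, 3*x^2 + 6*x*y + y^3 + 3*y^2}; counting standard monomials gives mu = 7. Corank 2; j^3 = 2*(x + y)^3 is a perfect cube, so E-series; the 4-jet and mu = 7 give E_7.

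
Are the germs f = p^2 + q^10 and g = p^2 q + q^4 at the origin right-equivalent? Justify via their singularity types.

No.

The Hessian of f at 0 is [[2, 0], [0, 0]] with rank 1, so corank 1. A Groebner basis of the Jacobian ideal J(f) in C{p,q} is {q^9, p}; counting standard monomials gives mu = 9. Corank 1: A-series; mu = 9 gives A_9. The Hessian of g at 0 is [[0, 0], [0, 0]] with rank 0, so corank 2. A Groebner basis of the Jacobian ideal J(g) in C{p,q} is {p^3, p^2/4 + q^3, p*q}; counting standard monomials gives mu = 5. Corank 2; j^3 = p^2*q has shape L^2 M (L != M), so D-series; mu = 5 gives D_5. f is A_9 but g is D_5, hence not right-equivalent.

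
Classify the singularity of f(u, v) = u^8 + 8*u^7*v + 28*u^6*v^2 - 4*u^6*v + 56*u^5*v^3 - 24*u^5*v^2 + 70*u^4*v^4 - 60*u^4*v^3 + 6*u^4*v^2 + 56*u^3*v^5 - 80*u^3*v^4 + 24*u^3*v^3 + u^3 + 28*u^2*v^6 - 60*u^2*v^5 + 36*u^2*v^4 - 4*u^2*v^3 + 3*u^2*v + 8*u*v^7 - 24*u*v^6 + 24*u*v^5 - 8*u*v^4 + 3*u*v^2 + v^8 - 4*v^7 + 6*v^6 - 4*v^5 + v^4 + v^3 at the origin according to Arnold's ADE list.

The Hessian of f at 0 has rank 0. Corank 2; j^3 = (u + v)^3 is a perfect cube, so E-series; the 4-jet and mu = 6 give E_6.

E_{6}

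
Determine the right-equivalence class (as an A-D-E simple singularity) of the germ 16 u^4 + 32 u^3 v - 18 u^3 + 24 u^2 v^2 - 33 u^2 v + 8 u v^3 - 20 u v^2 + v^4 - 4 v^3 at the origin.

D_5

The Hessian of f at 0 has rank 0. Corank 2; j^3 = -(2*u + v)*(3*u + 2*v)^2 has shape L^2 M (L != M), so D-series; mu = 5 gives D_5.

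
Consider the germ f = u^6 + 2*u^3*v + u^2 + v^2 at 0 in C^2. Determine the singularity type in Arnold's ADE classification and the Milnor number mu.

The Hessian of f at 0 has rank 2. Corank 0: nondegenerate Morse point, so A_1.

Type A1, Milnor number mu = 1.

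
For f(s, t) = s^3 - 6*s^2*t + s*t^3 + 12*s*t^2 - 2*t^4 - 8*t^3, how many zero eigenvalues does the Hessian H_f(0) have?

2

The Hessian at 0 is [[0, 0], [0, 0]] of rank 0; hence corank 2.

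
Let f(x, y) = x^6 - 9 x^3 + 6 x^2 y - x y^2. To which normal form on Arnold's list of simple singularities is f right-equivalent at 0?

D_7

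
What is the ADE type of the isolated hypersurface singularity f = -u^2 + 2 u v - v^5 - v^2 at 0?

A4

The Hessian of f at 0 has rank 1. Corank 1: A-series; mu = 4 gives A_4.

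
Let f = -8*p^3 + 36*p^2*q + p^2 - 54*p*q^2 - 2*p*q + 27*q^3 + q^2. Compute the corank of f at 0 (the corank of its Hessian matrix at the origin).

Hessian at 0 has rank 1.

1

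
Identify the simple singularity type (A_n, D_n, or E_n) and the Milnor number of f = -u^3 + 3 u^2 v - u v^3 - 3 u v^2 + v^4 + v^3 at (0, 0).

Type E_7, Milnor number mu = 7.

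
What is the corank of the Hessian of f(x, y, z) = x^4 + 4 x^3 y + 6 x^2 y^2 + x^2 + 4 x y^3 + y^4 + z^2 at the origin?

Hessian at 0 has rank 2.

1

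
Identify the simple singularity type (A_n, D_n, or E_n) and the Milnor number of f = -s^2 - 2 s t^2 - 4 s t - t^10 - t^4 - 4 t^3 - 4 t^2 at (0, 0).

The Hessian of f at 0 is [[-2, -4], [-4, -8]] with rank 1, so corank 1. A Groebner basis of the Jacobian ideal J(f) in C{s,t} is {s^5 + 40*s^4 + 240*s^3*t - 560*s^3 - 1728*s^2*t + 1472*s^2 + 3456*s*t - 1024*s - 2048*t, s^4*t - 8*s^4 - 40*s^3*t + 80*s^3 + 240*s^2*t - 192*s^2 - 448*s*t + 128*s + 256*t, s + t^2 + 2*t}; counting standard monomials gives mu = 9. Corank 1: A-series; mu = 9 gives A_9.

Type A_{9}, Milnor number mu = 9.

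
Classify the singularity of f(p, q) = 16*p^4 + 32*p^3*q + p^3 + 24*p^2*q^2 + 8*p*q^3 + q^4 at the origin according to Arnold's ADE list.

E6

The Hessian of f at 0 has rank 0. Corank 2; j^3 = p^3 is a perfect cube, so E-series; the 4-jet and mu = 6 give E_6.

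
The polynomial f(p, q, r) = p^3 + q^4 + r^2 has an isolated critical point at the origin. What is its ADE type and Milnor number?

Type E6, Milnor number mu = 6.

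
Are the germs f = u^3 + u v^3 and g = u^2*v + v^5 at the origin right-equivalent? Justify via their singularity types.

The Hessian of f at 0 is [[0, 0], [0, 0]] with rank 0, so corank 2. A Groebner basis of the Jacobian ideal J(f) in C{u,v} is {u^3, u*v^2, 3*u^2 + v^3}; counting standard monomials gives mu = 7. Corank 2; j^3 = u^3 is a perfect cube, so E-series; the 4-jet and mu = 7 give E_7. The Hessian of g at 0 is [[0, 0], [0, 0]] with rank 0, so corank 2. A Groebner basis of the Jacobian ideal J(g) in C{u,v} is {u^2/5 + v^4, u^3, u*v}; counting standard monomials gives mu = 6. Corank 2; j^3 = u^2*v has shape L^2 M (L != M), so D-series; mu = 6 gives D_6. f is E_7 but g is D_6, hence not right-equivalent.

No.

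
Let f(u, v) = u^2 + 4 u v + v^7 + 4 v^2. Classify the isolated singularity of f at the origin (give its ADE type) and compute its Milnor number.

Type A6, Milnor number mu = 6.

The Hessian of f at 0 has rank 1. Corank 1: A-series; mu = 6 gives A_6.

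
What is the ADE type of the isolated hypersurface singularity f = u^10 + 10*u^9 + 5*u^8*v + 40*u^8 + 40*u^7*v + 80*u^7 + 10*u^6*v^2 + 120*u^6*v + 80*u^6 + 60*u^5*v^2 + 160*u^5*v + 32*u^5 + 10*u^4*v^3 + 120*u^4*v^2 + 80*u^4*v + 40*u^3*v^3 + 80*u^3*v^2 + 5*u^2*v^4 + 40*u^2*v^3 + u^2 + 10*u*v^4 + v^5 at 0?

The Hessian of f at 0 has rank 1. Corank 1: A-series; mu = 4 gives A_4.

A4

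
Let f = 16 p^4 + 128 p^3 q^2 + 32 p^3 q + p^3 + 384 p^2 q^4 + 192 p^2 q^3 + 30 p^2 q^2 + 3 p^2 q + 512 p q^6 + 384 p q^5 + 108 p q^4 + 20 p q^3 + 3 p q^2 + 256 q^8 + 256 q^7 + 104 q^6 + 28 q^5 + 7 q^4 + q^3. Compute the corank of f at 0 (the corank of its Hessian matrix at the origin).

The Hessian at 0 is [[0, 0], [0, 0]] of rank 0; hence corank 2.

2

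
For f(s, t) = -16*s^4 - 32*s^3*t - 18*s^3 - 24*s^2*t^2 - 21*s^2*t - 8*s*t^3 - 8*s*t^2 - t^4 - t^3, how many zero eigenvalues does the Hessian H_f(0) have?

Hessian at 0 has rank 0.

2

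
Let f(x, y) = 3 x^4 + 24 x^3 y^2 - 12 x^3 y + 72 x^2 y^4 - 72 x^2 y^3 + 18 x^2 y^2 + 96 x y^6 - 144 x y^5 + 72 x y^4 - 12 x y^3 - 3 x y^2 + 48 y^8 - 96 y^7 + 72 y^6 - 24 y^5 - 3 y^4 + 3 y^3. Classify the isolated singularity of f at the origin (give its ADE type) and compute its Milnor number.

Type D_{5}, Milnor number mu = 5.

The Hessian of f at 0 has rank 0. Corank 2; j^3 = -3*y^2*(x - y) has shape L^2 M (L != M), so D-series; mu = 5 gives D_5.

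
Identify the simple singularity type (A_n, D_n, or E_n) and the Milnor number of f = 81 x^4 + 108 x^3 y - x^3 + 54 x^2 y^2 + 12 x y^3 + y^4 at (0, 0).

Type E_6, Milnor number mu = 6.

The Hessian of f at 0 has rank 0. Corank 2; j^3 = -x^3 is a perfect cube, so E-series; the 4-jet and mu = 6 give E_6.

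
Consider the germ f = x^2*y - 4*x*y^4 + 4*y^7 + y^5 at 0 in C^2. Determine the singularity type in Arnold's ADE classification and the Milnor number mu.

The Hessian of f at 0 has rank 0. Corank 2; j^3 = x^2*y has shape L^2 M (L != M), so D-series; mu = 6 gives D_6.

Type D6, Milnor number mu = 6.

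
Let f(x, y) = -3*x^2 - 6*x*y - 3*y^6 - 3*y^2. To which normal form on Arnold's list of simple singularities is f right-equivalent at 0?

A_5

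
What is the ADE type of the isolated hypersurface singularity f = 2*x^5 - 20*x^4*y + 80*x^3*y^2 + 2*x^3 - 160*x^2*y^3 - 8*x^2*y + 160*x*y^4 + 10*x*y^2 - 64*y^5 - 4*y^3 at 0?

The Hessian of f at 0 has rank 0. Corank 2; j^3 = 2*(x - 2*y)*(x - y)^2 has shape L^2 M (L != M), so D-series; mu = 6 gives D_6.

D6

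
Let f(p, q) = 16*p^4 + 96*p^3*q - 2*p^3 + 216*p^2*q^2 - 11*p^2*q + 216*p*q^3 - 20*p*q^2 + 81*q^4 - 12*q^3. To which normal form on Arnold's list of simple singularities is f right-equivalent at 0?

D_5

The Hessian of f at 0 is [[0, 0], [0, 0]] with rank 0, so corank 2. A Groebner basis of the Jacobian ideal J(f) in C{p,q} is {p*q^2 - p*q/4 - q^2/2, p*q/8 + q^3 + q^2/4, p^2 + 7*p*q/2 + 3*q^2}; counting standard monomials gives mu = 5. Corank 2; j^3 = -(p + 2*q)^2*(2*p + 3*q) has shape L^2 M (L != M), so D-series; mu = 5 gives D_5.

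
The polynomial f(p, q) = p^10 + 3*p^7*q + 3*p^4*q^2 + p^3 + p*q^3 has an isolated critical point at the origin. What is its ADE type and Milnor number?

The Hessian of f at 0 has rank 0. Corank 2; j^3 = p^3 is a perfect cube, so E-series; the 4-jet and mu = 7 give E_7.

Type E_7, Milnor number mu = 7.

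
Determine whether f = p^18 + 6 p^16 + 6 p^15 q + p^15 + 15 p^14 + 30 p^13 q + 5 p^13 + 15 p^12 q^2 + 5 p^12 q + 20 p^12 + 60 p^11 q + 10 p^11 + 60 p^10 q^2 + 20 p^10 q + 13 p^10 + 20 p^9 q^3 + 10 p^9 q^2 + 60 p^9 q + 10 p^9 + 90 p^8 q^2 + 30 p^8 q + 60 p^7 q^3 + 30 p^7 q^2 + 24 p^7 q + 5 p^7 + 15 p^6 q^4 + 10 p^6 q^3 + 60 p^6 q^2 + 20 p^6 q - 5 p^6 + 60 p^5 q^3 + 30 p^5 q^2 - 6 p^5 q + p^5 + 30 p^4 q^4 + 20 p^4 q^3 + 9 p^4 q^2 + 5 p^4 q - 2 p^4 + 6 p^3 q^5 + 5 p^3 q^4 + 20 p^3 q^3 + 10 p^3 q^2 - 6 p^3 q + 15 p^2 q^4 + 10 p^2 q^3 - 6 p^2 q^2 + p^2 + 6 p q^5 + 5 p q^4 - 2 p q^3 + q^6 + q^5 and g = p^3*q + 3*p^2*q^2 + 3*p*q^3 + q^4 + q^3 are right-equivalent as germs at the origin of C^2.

The Hessian of f at 0 is [[2, 0], [0, 0]] with rank 1, so corank 1. A Groebner basis of the Jacobian ideal J(f) in C{p,q} is {-p + q^3, p^2, p*q}; counting standard monomials gives mu = 4. Corank 1: A-series; mu = 4 gives A_4. The Hessian of g at 0 is [[0, 0], [0, 0]] with rank 0, so corank 2. A Groebner basis of the Jacobian ideal J(g) in C{p,q} is {p^3 - 3*p*q^2 + 3*q^2, p^2*q + 2*p*q^2, q^3}; counting standard monomials gives mu = 7. Corank 2; j^3 = q^3 is a perfect cube, so E-series; the 4-jet and mu = 7 give E_7. f is A_4 but g is E_7, hence not right-equivalent.

No.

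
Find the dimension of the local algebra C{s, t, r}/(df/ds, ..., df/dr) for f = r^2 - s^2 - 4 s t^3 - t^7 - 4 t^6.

6

The Hessian of f at 0 is [[-2, 0, 0], [0, 0, 0], [0, 0, 2]] with rank 2, so corank 1. A Groebner basis of the Jacobian ideal J(f) in C{s,t,r} is {s/2 + t^3, s^2, r}; counting standard monomials gives mu = 6. Corank 1: A-series; mu = 6 gives A_6.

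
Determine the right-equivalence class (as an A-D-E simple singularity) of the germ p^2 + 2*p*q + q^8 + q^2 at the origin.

A_{7}

The Hessian of f at 0 has rank 1. Corank 1: A-series; mu = 7 gives A_7.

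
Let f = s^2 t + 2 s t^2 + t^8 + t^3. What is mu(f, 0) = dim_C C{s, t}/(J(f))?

The Hessian of f at 0 has rank 0. Corank 2; j^3 = t*(s + t)^2 has shape L^2 M (L != M), so D-series; mu = 9 gives D_9.

9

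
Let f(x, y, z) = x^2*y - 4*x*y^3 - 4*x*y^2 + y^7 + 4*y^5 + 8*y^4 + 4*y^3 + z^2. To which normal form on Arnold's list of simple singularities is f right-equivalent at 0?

The Hessian of f at 0 is [[0, 0, 0], [0, 0, 0], [0, 0, 2]] with rank 1, so corank 2. A Groebner basis of the Jacobian ideal J(f) in C{x,y,z} is {x^2*y^2 - 2*x^2*y + 4*x^2/7 + 34*x*y^2/7 - 22*x*y/7 + 4*y^2, x^3 - 6*x^2*y + 8*x^2/7 + 68*x*y^2/7 - 44*x*y/7 + 8*y^2, -x*y/2 + y^3 + y^2, z}; counting standard monomials gives mu = 8. Corank 2; j^3 = y*(x - 2*y)^2 has shape L^2 M (L != M), so D-series; mu = 8 gives D_8.

D_{8}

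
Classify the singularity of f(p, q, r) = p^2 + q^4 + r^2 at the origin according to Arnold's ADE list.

The Hessian of f at 0 is [[2, 0, 0], [0, 0, 0], [0, 0, 2]] with rank 2, so corank 1. A Groebner basis of the Jacobian ideal J(f) in C{p,q,r} is {q^3, p, r}; counting standard monomials gives mu = 3. Corank 1: A-series; mu = 3 gives A_3.

A_{3}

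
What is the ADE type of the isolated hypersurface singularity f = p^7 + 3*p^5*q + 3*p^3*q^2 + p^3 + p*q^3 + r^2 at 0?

E_7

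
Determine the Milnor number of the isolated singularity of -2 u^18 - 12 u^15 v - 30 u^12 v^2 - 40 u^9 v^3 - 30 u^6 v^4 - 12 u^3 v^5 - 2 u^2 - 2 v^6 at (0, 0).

The Hessian of f at 0 is [[-4, 0], [0, 0]] with rank 1, so corank 1. A Groebner basis of the Jacobian ideal J(f) in C{u,v} is {v^5, u}; counting standard monomials gives mu = 5. Corank 1: A-series; mu = 5 gives A_5.

5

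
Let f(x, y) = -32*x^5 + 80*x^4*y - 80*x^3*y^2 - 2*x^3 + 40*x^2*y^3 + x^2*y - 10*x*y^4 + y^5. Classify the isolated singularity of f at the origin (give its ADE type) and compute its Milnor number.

The Hessian of f at 0 has rank 0. Corank 2; j^3 = -x^2*(2*x - y) has shape L^2 M (L != M), so D-series; mu = 6 gives D_6.

Type D_6, Milnor number mu = 6.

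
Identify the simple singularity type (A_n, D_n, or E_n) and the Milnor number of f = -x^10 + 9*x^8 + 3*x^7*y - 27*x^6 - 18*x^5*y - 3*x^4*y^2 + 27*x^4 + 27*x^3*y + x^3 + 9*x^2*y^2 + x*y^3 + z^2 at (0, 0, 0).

The Hessian of f at 0 has rank 1. Corank 2; j^3 = x^3 is a perfect cube, so E-series; the 4-jet and mu = 7 give E_7.

Type E_{7}, Milnor number mu = 7.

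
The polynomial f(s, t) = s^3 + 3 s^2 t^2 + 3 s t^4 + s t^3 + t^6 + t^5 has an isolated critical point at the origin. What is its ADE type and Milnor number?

Type E_7, Milnor number mu = 7.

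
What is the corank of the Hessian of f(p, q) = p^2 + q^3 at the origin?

The Hessian at 0 is [[2, 0], [0, 0]] of rank 1; hence corank 1.

1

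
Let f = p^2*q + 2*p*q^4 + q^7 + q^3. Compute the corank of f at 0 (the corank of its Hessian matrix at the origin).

The Hessian at 0 is [[0, 0], [0, 0]] of rank 0; hence corank 2.

2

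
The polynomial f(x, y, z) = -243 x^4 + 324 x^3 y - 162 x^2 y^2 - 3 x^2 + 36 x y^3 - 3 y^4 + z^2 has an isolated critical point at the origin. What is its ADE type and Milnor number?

The Hessian of f at 0 has rank 2. Corank 1: A-series; mu = 3 gives A_3.

Type A3, Milnor number mu = 3.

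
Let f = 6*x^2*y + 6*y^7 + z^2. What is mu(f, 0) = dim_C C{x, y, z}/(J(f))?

The Hessian of f at 0 is [[0, 0, 0], [0, 0, 0], [0, 0, 2]] with rank 1, so corank 2. A Groebner basis of the Jacobian ideal J(f) in C{x,y,z} is {x^2/7 + y^6, x^3, x*y, z}; counting standard monomials gives mu = 8. Corank 2; j^3 = 6*x^2*y has shape L^2 M (L != M), so D-series; mu = 8 gives D_8.

8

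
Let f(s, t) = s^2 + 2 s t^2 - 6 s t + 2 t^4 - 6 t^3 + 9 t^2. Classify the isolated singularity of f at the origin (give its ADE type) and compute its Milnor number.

Type A_{3}, Milnor number mu = 3.

The Hessian of f at 0 is [[2, -6], [-6, 18]] with rank 1, so corank 1. A Groebner basis of the Jacobian ideal J(f) in C{s,t} is {s^2 + 9*s - 27*t, s*t + 3*s - 9*t, s + t^2 - 3*t}; counting standard monomials gives mu = 3. Corank 1: A-series; mu = 3 gives A_3.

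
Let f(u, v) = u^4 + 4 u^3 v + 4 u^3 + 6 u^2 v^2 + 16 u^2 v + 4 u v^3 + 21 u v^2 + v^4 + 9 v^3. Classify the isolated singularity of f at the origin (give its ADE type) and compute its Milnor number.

Type D5, Milnor number mu = 5.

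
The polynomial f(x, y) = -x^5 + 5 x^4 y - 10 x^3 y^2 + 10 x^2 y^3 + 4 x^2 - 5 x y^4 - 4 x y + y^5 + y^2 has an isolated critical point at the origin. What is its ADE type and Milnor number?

Type A_4, Milnor number mu = 4.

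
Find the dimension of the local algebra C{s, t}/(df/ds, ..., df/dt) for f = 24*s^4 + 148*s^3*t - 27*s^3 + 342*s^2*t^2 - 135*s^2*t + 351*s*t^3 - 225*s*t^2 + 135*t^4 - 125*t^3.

7

The Hessian of f at 0 has rank 0. Corank 2; j^3 = -(3*s + 5*t)^3 is a perfect cube, so E-series; the 4-jet and mu = 7 give E_7.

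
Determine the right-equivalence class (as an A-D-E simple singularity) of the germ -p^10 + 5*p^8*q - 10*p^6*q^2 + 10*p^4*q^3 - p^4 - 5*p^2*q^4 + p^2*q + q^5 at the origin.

The Hessian of f at 0 is [[0, 0], [0, 0]] with rank 0, so corank 2. A Groebner basis of the Jacobian ideal J(f) in C{p,q} is {p^2/5 + q^4, p^3, p*q}; counting standard monomials gives mu = 6. Corank 2; j^3 = p^2*q has shape L^2 M (L != M), so D-series; mu = 6 gives D_6.

D_{6}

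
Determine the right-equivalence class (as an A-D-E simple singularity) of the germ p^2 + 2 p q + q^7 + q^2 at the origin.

A6

The Hessian of f at 0 is [[2, 2], [2, 2]] with rank 1, so corank 1. A Groebner basis of the Jacobian ideal J(f) in C{p,q} is {q^6, p + q}; counting standard monomials gives mu = 6. Corank 1: A-series; mu = 6 gives A_6.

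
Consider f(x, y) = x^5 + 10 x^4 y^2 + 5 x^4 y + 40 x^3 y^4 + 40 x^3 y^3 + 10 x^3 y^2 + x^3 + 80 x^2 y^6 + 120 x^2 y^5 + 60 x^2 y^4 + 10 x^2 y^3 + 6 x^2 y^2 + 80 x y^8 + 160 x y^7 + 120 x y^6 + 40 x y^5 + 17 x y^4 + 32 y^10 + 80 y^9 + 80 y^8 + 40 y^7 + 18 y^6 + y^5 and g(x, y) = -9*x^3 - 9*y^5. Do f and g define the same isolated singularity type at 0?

Yes.

The Hessian of f at 0 is [[0, 0], [0, 0]] with rank 0, so corank 2. A Groebner basis of the Jacobian ideal J(f) in C{x,y} is {-x^2/16 + x*y^3 - x*y^2/4, x^2/4 + x*y^2 + y^4, x^3, x^2*y + x^2/4 + x*y^2}; counting standard monomials gives mu = 8. Corank 2; j^3 = x^3 is a perfect cube, so E-series; the 5-jet and mu = 8 give E_8. The Hessian of g at 0 is [[0, 0], [0, 0]] with rank 0, so corank 2. A Groebner basis of the Jacobian ideal J(g) in C{x,y} is {y^4, x^2}; counting standard monomials gives mu = 8. Corank 2; j^3 = -9*x^3 is a perfect cube, so E-series; the 5-jet and mu = 8 give E_8. Both have type E_8, hence right-equivalent.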